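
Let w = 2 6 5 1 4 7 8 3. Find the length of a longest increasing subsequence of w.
4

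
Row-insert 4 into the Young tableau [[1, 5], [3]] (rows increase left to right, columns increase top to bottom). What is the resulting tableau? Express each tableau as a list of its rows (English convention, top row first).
[[1, 4], [3, 5]]

In row 1, 4 replaces 5 (the leftmost entry greater than 4); 5 is bumped to row 2. 5 is appended to row 2. The new tableau is [[1, 4], [3, 5]].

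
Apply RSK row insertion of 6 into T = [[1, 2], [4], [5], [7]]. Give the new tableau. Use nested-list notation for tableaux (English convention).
[[1, 2, 6], [4], [5], [7]]

6 is larger than every entry of row 1, so it is appended to row 1. The new tableau is [[1, 2, 6], [4], [5], [7]].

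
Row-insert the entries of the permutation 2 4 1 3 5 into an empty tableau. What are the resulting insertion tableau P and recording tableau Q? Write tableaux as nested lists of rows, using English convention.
Insert each entry of the permutation into P by Schensted row insertion, recording in Q the position of each new cell.

Insert 2: appended to row 1. P = [[2]].
Insert 4: appended to row 1. P = [[2, 4]].
Insert 1: 1 bumps 2 from row 1; 2 starts row 2. P = [[1, 4], [2]].
Insert 3: 3 bumps 4 from row 1; 4 appends to row 2. P = [[1, 3], [2, 4]].
Insert 5: appended to row 1. P = [[1, 3, 5], [2, 4]].

So P = [[1, 3, 5], [2, 4]], Q = [[1, 2, 5], [3, 4]].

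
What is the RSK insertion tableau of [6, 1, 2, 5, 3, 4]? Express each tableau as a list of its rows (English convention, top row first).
P = [[1, 2, 3, 4], [5], [6]]

Insert 6: appended to row 1. P = [[6]].
Insert 1: 1 bumps 6 from row 1; 6 starts row 2. P = [[1], [6]].
Insert 2: appended to row 1. P = [[1, 2], [6]].
Insert 5: appended to row 1. P = [[1, 2, 5], [6]].
Insert 3: 3 bumps 5 from row 1; 5 bumps 6 from row 2; 6 starts row 3. P = [[1, 2, 3], [5], [6]].
Insert 4: appended to row 1. P = [[1, 2, 3, 4], [5], [6]].

So P = [[1, 2, 3, 4], [5], [6]].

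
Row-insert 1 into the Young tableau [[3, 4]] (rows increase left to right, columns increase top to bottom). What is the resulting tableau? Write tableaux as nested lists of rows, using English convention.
[[1, 4], [3]]

In row 1, 1 replaces 3 (the leftmost entry greater than 1); 3 is bumped to row 2. 3 starts a new row 2. The new tableau is [[1, 4], [3]].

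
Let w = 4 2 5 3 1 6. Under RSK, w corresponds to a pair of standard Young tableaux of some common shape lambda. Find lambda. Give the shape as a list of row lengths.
Row-insert each entry into an empty tableau.

After inserting 4: P = [[4]].
After inserting 2: P = [[2], [4]].
After inserting 5: P = [[2, 5], [4]].
After inserting 3: P = [[2, 3], [4, 5]].
After inserting 1: P = [[1, 3], [2, 5], [4]].
After inserting 6: P = [[1, 3, 6], [2, 5], [4]].

The final insertion tableau P = [[1, 3, 6], [2, 5], [4]] has shape [3, 2, 1].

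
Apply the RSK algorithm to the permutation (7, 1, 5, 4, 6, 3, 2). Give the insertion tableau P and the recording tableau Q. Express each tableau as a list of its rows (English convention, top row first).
P = [[1, 2, 6], [3], [4], [5], [7]], Q = [[1, 3, 5], [2], [4], [6], [7]]

Insert each entry of the permutation into P by Schensted row insertion, recording in Q the position of each new cell.

Insert 7: appended to row 1. P = [[7]], Q = [[1]].
Insert 1: 1 bumps 7 from row 1; 7 starts row 2. P = [[1], [7]], Q = [[1], [2]].
Insert 5: appended to row 1. P = [[1, 5], [7]], Q = [[1, 3], [2]].
Insert 4: 4 bumps 5 from row 1; 5 bumps 7 from row 2; 7 starts row 3. P = [[1, 4], [5], [7]], Q = [[1, 3], [2], [4]].
Insert 6: appended to row 1. P = [[1, 4, 6], [5], [7]], Q = [[1, 3, 5], [2], [4]].
Insert 3: 3 bumps 4 from row 1; 4 bumps 5 from row 2; 5 bumps 7 from row 3; 7 starts row 4. P = [[1, 3, 6], [4], [5], [7]], Q = [[1, 3, 5], [2], [4], [6]].
Insert 2: 2 bumps 3 from row 1; 3 bumps 4 from row 2; 4 bumps 5 from row 3; 5 bumps 7 from row 4; 7 starts row 5. P = [[1, 2, 6], [3], [4], [5], [7]], Q = [[1, 3, 5], [2], [4], [6], [7]].

So P = [[1, 2, 6], [3], [4], [5], [7]], Q = [[1, 3, 5], [2], [4], [6], [7]].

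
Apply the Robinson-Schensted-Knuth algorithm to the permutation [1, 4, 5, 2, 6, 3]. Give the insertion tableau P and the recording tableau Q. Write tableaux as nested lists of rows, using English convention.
P = [[1, 2, 3, 6], [4, 5]], Q = [[1, 2, 3, 5], [4, 6]]

Insert each entry of the permutation into P by Schensted row insertion, recording in Q the position of each new cell.

Insert 1: appended to row 1. P = [[1]].
Insert 4: appended to row 1. P = [[1, 4]].
Insert 5: appended to row 1. P = [[1, 4, 5]].
Insert 2: 2 bumps 4 from row 1; 4 starts row 2. P = [[1, 2, 5], [4]].
Insert 6: appended to row 1. P = [[1, 2, 5, 6], [4]].
Insert 3: 3 bumps 5 from row 1; 5 appends to row 2. P = [[1, 2, 3, 6], [4, 5]].

So P = [[1, 2, 3, 6], [4, 5]], Q = [[1, 2, 3, 5], [4, 6]].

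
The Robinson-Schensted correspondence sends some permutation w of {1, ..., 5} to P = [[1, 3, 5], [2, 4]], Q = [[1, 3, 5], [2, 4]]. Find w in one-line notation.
Reverse the RSK construction: for i from n down to 1, find the cell of Q containing i, remove the entry at that cell from P, and reverse-bump it up through P; the value ejected from row 1 is w(i).

Step i=5: Q has 5 at row 1, column 3; remove that cell from P, ejecting 5. So w(5) = 5. P is now [[1, 3], [2, 4]].
Step i=4: Q has 4 at row 2, column 2; remove 4 from row 2 of P and reverse-bump: 4 enters row 1 and ejects 3. So w(4) = 3. P is now [[1, 4], [2]].
Step i=3: Q has 3 at row 1, column 2; remove that cell from P, ejecting 4. So w(3) = 4. P is now [[1], [2]].
Step i=2: Q has 2 at row 2, column 1; remove 2 from row 2 of P and reverse-bump: 2 enters row 1 and ejects 1. So w(2) = 1. P is now [[2]].
Step i=1: Q has 1 at row 1, column 1; remove that cell from P, ejecting 2. So w(1) = 2. P is now [].

So w = 2 1 4 3 5.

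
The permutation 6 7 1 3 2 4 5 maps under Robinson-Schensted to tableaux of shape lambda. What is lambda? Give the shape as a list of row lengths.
[4, 2, 1]

RSK row insertion gives P = [[1, 2, 4, 5], [3, 7], [6]], which has shape [4, 2, 1].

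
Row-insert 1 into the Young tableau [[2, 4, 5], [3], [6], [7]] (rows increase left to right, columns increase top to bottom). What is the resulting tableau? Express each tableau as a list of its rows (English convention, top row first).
[[1, 4, 5], [2], [3], [6], [7]]

In row 1, 1 replaces 2 (the leftmost entry greater than 1); 2 is bumped to row 2. In row 2, 2 replaces 3 (the leftmost entry greater than 2); 3 is bumped to row 3. In row 3, 3 replaces 6 (the leftmost entry greater than 3); 6 is bumped to row 4. In row 4, 6 replaces 7 (the leftmost entry greater than 6); 7 is bumped to row 5. 7 starts a new row 5. The new tableau is [[1, 4, 5], [2], [3], [6], [7]].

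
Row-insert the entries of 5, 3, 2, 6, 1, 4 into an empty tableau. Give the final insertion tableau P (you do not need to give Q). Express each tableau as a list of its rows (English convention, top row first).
Insert 5: appended to row 1. P = [[5]].
Insert 3: 3 bumps 5 from row 1; 5 starts row 2. P = [[3], [5]].
Insert 2: 2 bumps 3 from row 1; 3 bumps 5 from row 2; 5 starts row 3. P = [[2], [3], [5]].
Insert 6: appended to row 1. P = [[2, 6], [3], [5]].
Insert 1: 1 bumps 2 from row 1; 2 bumps 3 from row 2; 3 bumps 5 from row 3; 5 starts row 4. P = [[1, 6], [2], [3], [5]].
Insert 4: 4 bumps 6 from row 1; 6 appends to row 2. P = [[1, 4], [2, 6], [3], [5]].

So P = [[1, 4], [2, 6], [3], [5]].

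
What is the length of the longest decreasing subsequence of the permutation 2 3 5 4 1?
3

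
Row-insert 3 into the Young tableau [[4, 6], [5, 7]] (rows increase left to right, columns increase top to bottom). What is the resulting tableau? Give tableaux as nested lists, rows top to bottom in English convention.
[[3, 6], [4, 7], [5]]

In row 1, 3 replaces 4 (the leftmost entry greater than 3); 4 is bumped to row 2. In row 2, 4 replaces 5 (the leftmost entry greater than 4); 5 is bumped to row 3. 5 starts a new row 3. The new tableau is [[3, 6], [4, 7], [5]].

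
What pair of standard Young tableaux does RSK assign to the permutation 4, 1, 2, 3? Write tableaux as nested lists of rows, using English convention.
Insert each entry of the permutation into P by Schensted row insertion, recording in Q the position of each new cell.

After inserting 4: P = [[4]].
After inserting 1: P = [[1], [4]].
After inserting 2: P = [[1, 2], [4]].
After inserting 3: P = [[1, 2, 3], [4]].

So P = [[1, 2, 3], [4]], Q = [[1, 3, 4], [2]].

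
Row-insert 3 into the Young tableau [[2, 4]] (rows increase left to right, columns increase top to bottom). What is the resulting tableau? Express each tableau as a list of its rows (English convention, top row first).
In row 1, 3 replaces 4 (the leftmost entry greater than 3); 4 is bumped to row 2. 4 starts a new row 2. The new tableau is [[2, 3], [4]].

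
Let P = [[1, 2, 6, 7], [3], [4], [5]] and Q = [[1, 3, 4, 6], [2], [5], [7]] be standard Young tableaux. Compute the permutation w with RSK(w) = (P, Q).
5 1 4 6 3 7 2

Reverse the RSK construction: for i from n down to 1, find the cell of Q containing i, remove the entry at that cell from P, and reverse-bump it up through P; the value ejected from row 1 is w(i).

Step i=7: Q has 7 at row 4, column 1; remove 5 from row 4 of P and reverse-bump: 5 enters row 3 and ejects 4; 4 enters row 2 and ejects 3; 3 enters row 1 and ejects 2. So w(7) = 2. P is now [[1, 3, 6, 7], [4], [5]].
Step i=6: Q has 6 at row 1, column 4; remove that cell from P, ejecting 7. So w(6) = 7. P is now [[1, 3, 6], [4], [5]].
Step i=5: Q has 5 at row 3, column 1; remove 5 from row 3 of P and reverse-bump: 5 enters row 2 and ejects 4; 4 enters row 1 and ejects 3. So w(5) = 3. P is now [[1, 4, 6], [5]].
Step i=4: Q has 4 at row 1, column 3; remove that cell from P, ejecting 6. So w(4) = 6. P is now [[1, 4], [5]].
Step i=3: Q has 3 at row 1, column 2; remove that cell from P, ejecting 4. So w(3) = 4. P is now [[1], [5]].
Step i=2: Q has 2 at row 2, column 1; remove 5 from row 2 of P and reverse-bump: 5 enters row 1 and ejects 1. So w(2) = 1. P is now [[5]].
Step i=1: Q has 1 at row 1, column 1; remove that cell from P, ejecting 5. So w(1) = 5. P is now [].

So w = 5 1 4 6 3 7 2.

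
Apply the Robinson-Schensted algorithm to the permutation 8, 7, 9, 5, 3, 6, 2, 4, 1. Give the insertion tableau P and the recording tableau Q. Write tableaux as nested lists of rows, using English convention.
P = [[1, 4], [2, 6], [3, 9], [5], [7], [8]], Q = [[1, 3], [2, 6], [4, 8], [5], [7], [9]]

Insert each entry of the permutation into P by Schensted row insertion, recording in Q the position of each new cell.

Insert 8: appended to row 1. P = [[8]], Q = [[1]].
Insert 7: 7 bumps 8 from row 1; 8 starts row 2. P = [[7], [8]], Q = [[1], [2]].
Insert 9: appended to row 1. P = [[7, 9], [8]], Q = [[1, 3], [2]].
Insert 5: 5 bumps 7 from row 1; 7 bumps 8 from row 2; 8 starts row 3. P = [[5, 9], [7], [8]], Q = [[1, 3], [2], [4]].
Insert 3: 3 bumps 5 from row 1; 5 bumps 7 from row 2; 7 bumps 8 from row 3; 8 starts row 4. P = [[3, 9], [5], [7], [8]], Q = [[1, 3], [2], [4], [5]].
Insert 6: 6 bumps 9 from row 1; 9 appends to row 2. P = [[3, 6], [5, 9], [7], [8]], Q = [[1, 3], [2, 6], [4], [5]].
Insert 2: 2 bumps 3 from row 1; 3 bumps 5 from row 2; 5 bumps 7 from row 3; 7 bumps 8 from row 4; 8 starts row 5. P = [[2, 6], [3, 9], [5], [7], [8]], Q = [[1, 3], [2, 6], [4], [5], [7]].
Insert 4: 4 bumps 6 from row 1; 6 bumps 9 from row 2; 9 appends to row 3. P = [[2, 4], [3, 6], [5, 9], [7], [8]], Q = [[1, 3], [2, 6], [4, 8], [5], [7]].
Insert 1: 1 bumps 2 from row 1; 2 bumps 3 from row 2; 3 bumps 5 from row 3; 5 bumps 7 from row 4; 7 bumps 8 from row 5; 8 starts row 6. P = [[1, 4], [2, 6], [3, 9], [5], [7], [8]], Q = [[1, 3], [2, 6], [4, 8], [5], [7], [9]].

So P = [[1, 4], [2, 6], [3, 9], [5], [7], [8]], Q = [[1, 3], [2, 6], [4, 8], [5], [7], [9]].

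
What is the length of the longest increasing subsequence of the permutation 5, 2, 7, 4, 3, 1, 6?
3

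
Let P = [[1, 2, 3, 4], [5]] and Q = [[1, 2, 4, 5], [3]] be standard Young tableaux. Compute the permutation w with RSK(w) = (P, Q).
Reverse the RSK construction: for i from n down to 1, find the cell of Q containing i, remove the entry at that cell from P, and reverse-bump it up through P; the value ejected from row 1 is w(i).

Step i=5: Q has 5 at row 1, column 4; remove that cell from P, ejecting 4. So w(5) = 4. P is now [[1, 2, 3], [5]].
Step i=4: Q has 4 at row 1, column 3; remove that cell from P, ejecting 3. So w(4) = 3. P is now [[1, 2], [5]].
Step i=3: Q has 3 at row 2, column 1; remove 5 from row 2 of P and reverse-bump: 5 enters row 1 and ejects 2. So w(3) = 2. P is now [[1, 5]].
Step i=2: Q has 2 at row 1, column 2; remove that cell from P, ejecting 5. So w(2) = 5. P is now [[1]].
Step i=1: Q has 1 at row 1, column 1; remove that cell from P, ejecting 1. So w(1) = 1. P is now [].

So w = 1 5 2 3 4.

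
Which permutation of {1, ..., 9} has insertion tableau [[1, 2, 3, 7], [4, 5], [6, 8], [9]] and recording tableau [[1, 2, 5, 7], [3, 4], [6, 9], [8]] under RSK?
Reverse RSK: for i = n, n-1, ..., 1, locate i in Q, remove the corresponding corner cell from P, and reverse-bump its entry up through P; the value ejected from row 1 is w(i).

So w = 6 9 1 4 8 5 7 2 3.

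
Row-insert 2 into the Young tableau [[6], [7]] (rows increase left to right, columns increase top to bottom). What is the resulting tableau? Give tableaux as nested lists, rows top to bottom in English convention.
In row 1, 2 replaces 6 (the leftmost entry greater than 2); 6 is bumped to row 2. In row 2, 6 replaces 7 (the leftmost entry greater than 6); 7 is bumped to row 3. 7 starts a new row 3. The new tableau is [[2], [6], [7]].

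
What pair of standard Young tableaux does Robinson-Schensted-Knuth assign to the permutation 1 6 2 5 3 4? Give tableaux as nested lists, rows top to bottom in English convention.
P = [[1, 2, 3, 4], [5], [6]], Q = [[1, 2, 4, 6], [3], [5]]

Insert each entry of the permutation into P by Schensted row insertion, recording in Q the position of each new cell.

Insert 1: appended to row 1. P = [[1]].
Insert 6: appended to row 1. P = [[1, 6]].
Insert 2: 2 bumps 6 from row 1; 6 starts row 2. P = [[1, 2], [6]].
Insert 5: appended to row 1. P = [[1, 2, 5], [6]].
Insert 3: 3 bumps 5 from row 1; 5 bumps 6 from row 2; 6 starts row 3. P = [[1, 2, 3], [5], [6]].
Insert 4: appended to row 1. P = [[1, 2, 3, 4], [5], [6]].

So P = [[1, 2, 3, 4], [5], [6]], Q = [[1, 2, 4, 6], [3], [5]].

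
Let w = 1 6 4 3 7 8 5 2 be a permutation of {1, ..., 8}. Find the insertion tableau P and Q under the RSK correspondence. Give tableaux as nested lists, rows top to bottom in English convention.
Insert each entry of the permutation into P by Schensted row insertion, recording in Q the position of each new cell.

Insert 1: appended to row 1. P = [[1]].
Insert 6: appended to row 1. P = [[1, 6]].
Insert 4: 4 bumps 6 from row 1; 6 starts row 2. P = [[1, 4], [6]].
Insert 3: 3 bumps 4 from row 1; 4 bumps 6 from row 2; 6 starts row 3. P = [[1, 3], [4], [6]].
Insert 7: appended to row 1. P = [[1, 3, 7], [4], [6]].
Insert 8: appended to row 1. P = [[1, 3, 7, 8], [4], [6]].
Insert 5: 5 bumps 7 from row 1; 7 appends to row 2. P = [[1, 3, 5, 8], [4, 7], [6]].
Insert 2: 2 bumps 3 from row 1; 3 bumps 4 from row 2; 4 bumps 6 from row 3; 6 starts row 4. P = [[1, 2, 5, 8], [3, 7], [4], [6]].

So P = [[1, 2, 5, 8], [3, 7], [4], [6]], Q = [[1, 2, 5, 6], [3, 7], [4], [8]].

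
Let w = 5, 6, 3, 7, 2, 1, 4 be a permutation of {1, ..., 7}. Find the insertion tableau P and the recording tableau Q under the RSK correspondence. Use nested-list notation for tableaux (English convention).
P = [[1, 4, 7], [2, 6], [3], [5]], Q = [[1, 2, 4], [3, 7], [5], [6]]

Insert each entry of the permutation into P by Schensted row insertion, recording in Q the position of each new cell.

Insert 5: appended to row 1. P = [[5]].
Insert 6: appended to row 1. P = [[5, 6]].
Insert 3: 3 bumps 5 from row 1; 5 starts row 2. P = [[3, 6], [5]].
Insert 7: appended to row 1. P = [[3, 6, 7], [5]].
Insert 2: 2 bumps 3 from row 1; 3 bumps 5 from row 2; 5 starts row 3. P = [[2, 6, 7], [3], [5]].
Insert 1: 1 bumps 2 from row 1; 2 bumps 3 from row 2; 3 bumps 5 from row 3; 5 starts row 4. P = [[1, 6, 7], [2], [3], [5]].
Insert 4: 4 bumps 6 from row 1; 6 appends to row 2. P = [[1, 4, 7], [2, 6], [3], [5]].

So P = [[1, 4, 7], [2, 6], [3], [5]], Q = [[1, 2, 4], [3, 7], [5], [6]].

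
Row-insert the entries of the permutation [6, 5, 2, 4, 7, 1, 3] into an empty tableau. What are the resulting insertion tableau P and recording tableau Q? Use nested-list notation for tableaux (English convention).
P = [[1, 3, 7], [2, 4], [5], [6]], Q = [[1, 4, 5], [2, 7], [3], [6]]

Insert each entry of the permutation into P by Schensted row insertion, recording in Q the position of each new cell.

Insert 6: appended to row 1. P = [[6]], Q = [[1]].
Insert 5: 5 bumps 6 from row 1; 6 starts row 2. P = [[5], [6]], Q = [[1], [2]].
Insert 2: 2 bumps 5 from row 1; 5 bumps 6 from row 2; 6 starts row 3. P = [[2], [5], [6]], Q = [[1], [2], [3]].
Insert 4: appended to row 1. P = [[2, 4], [5], [6]], Q = [[1, 4], [2], [3]].
Insert 7: appended to row 1. P = [[2, 4, 7], [5], [6]], Q = [[1, 4, 5], [2], [3]].
Insert 1: 1 bumps 2 from row 1; 2 bumps 5 from row 2; 5 bumps 6 from row 3; 6 starts row 4. P = [[1, 4, 7], [2], [5], [6]], Q = [[1, 4, 5], [2], [3], [6]].
Insert 3: 3 bumps 4 from row 1; 4 appends to row 2. P = [[1, 3, 7], [2, 4], [5], [6]], Q = [[1, 4, 5], [2, 7], [3], [6]].

So P = [[1, 3, 7], [2, 4], [5], [6]], Q = [[1, 4, 5], [2, 7], [3], [6]].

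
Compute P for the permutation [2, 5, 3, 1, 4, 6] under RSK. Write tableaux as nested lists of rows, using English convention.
P = [[1, 3, 4, 6], [2], [5]]

Insert 2: appended to row 1. P = [[2]].
Insert 5: appended to row 1. P = [[2, 5]].
Insert 3: 3 bumps 5 from row 1; 5 starts row 2. P = [[2, 3], [5]].
Insert 1: 1 bumps 2 from row 1; 2 bumps 5 from row 2; 5 starts row 3. P = [[1, 3], [2], [5]].
Insert 4: appended to row 1. P = [[1, 3, 4], [2], [5]].
Insert 6: appended to row 1. P = [[1, 3, 4, 6], [2], [5]].

So P = [[1, 3, 4, 6], [2], [5]].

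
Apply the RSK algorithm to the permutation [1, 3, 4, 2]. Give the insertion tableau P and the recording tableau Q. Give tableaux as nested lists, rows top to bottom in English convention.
Insert each entry of the permutation into P by Schensted row insertion, recording in Q the position of each new cell.

Insert 1: appended to row 1. P = [[1]], Q = [[1]].
Insert 3: appended to row 1. P = [[1, 3]], Q = [[1, 2]].
Insert 4: appended to row 1. P = [[1, 3, 4]], Q = [[1, 2, 3]].
Insert 2: 2 bumps 3 from row 1; 3 starts row 2. P = [[1, 2, 4], [3]], Q = [[1, 2, 3], [4]].

So P = [[1, 2, 4], [3]], Q = [[1, 2, 3], [4]].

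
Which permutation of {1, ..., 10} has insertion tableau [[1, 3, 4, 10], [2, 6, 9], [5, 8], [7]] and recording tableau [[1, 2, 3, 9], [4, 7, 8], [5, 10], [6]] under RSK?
Reverse the RSK construction: for i from n down to 1, find the cell of Q containing i, remove the entry at that cell from P, and reverse-bump it up through P; the value ejected from row 1 is w(i).

Step i=10: Q has 10 at row 3, column 2; remove 8 from row 3 of P and reverse-bump: 8 enters row 2 and ejects 6; 6 enters row 1 and ejects 4. So w(10) = 4. P is now [[1, 3, 6, 10], [2, 8, 9], [5], [7]].
Step i=9: Q has 9 at row 1, column 4; remove that cell from P, ejecting 10. So w(9) = 10. P is now [[1, 3, 6], [2, 8, 9], [5], [7]].
Step i=8: Q has 8 at row 2, column 3; remove 9 from row 2 of P and reverse-bump: 9 enters row 1 and ejects 6. So w(8) = 6. P is now [[1, 3, 9], [2, 8], [5], [7]].
Step i=7: Q has 7 at row 2, column 2; remove 8 from row 2 of P and reverse-bump: 8 enters row 1 and ejects 3. So w(7) = 3. P is now [[1, 8, 9], [2], [5], [7]].
Step i=6: Q has 6 at row 4, column 1; remove 7 from row 4 of P and reverse-bump: 7 enters row 3 and ejects 5; 5 enters row 2 and ejects 2; 2 enters row 1 and ejects 1. So w(6) = 1. P is now [[2, 8, 9], [5], [7]].
Step i=5: Q has 5 at row 3, column 1; remove 7 from row 3 of P and reverse-bump: 7 enters row 2 and ejects 5; 5 enters row 1 and ejects 2. So w(5) = 2. P is now [[5, 8, 9], [7]].
Step i=4: Q has 4 at row 2, column 1; remove 7 from row 2 of P and reverse-bump: 7 enters row 1 and ejects 5. So w(4) = 5. P is now [[7, 8, 9]].
Step i=3: Q has 3 at row 1, column 3; remove that cell from P, ejecting 9. So w(3) = 9. P is now [[7, 8]].
Step i=2: Q has 2 at row 1, column 2; remove that cell from P, ejecting 8. So w(2) = 8. P is now [[7]].
Step i=1: Q has 1 at row 1, column 1; remove that cell from P, ejecting 7. So w(1) = 7. P is now [].

So w = 7 8 9 5 2 1 3 6 10 4.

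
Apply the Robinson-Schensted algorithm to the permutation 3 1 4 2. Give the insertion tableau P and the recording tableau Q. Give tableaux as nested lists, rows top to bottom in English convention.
P = [[1, 2], [3, 4]], Q = [[1, 3], [2, 4]]

Insert each entry of the permutation into P by Schensted row insertion, recording in Q the position of each new cell.

Insert 3: appended to row 1. P = [[3]].
Insert 1: 1 bumps 3 from row 1; 3 starts row 2. P = [[1], [3]].
Insert 4: appended to row 1. P = [[1, 4], [3]].
Insert 2: 2 bumps 4 from row 1; 4 appends to row 2. P = [[1, 2], [3, 4]].

So P = [[1, 2], [3, 4]], Q = [[1, 3], [2, 4]].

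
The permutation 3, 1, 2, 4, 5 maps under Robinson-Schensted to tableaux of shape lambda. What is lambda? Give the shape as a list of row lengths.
[4, 1]

RSK row insertion gives P = [[1, 2, 4, 5], [3]], which has shape [4, 1].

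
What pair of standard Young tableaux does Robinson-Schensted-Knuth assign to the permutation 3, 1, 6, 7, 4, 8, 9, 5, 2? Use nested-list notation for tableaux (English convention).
Insert each entry of the permutation into P by Schensted row insertion, recording in Q the position of each new cell.

Insert 3: appended to row 1. P = [[3]].
Insert 1: 1 bumps 3 from row 1; 3 starts row 2. P = [[1], [3]].
Insert 6: appended to row 1. P = [[1, 6], [3]].
Insert 7: appended to row 1. P = [[1, 6, 7], [3]].
Insert 4: 4 bumps 6 from row 1; 6 appends to row 2. P = [[1, 4, 7], [3, 6]].
Insert 8: appended to row 1. P = [[1, 4, 7, 8], [3, 6]].
Insert 9: appended to row 1. P = [[1, 4, 7, 8, 9], [3, 6]].
Insert 5: 5 bumps 7 from row 1; 7 appends to row 2. P = [[1, 4, 5, 8, 9], [3, 6, 7]].
Insert 2: 2 bumps 4 from row 1; 4 bumps 6 from row 2; 6 starts row 3. P = [[1, 2, 5, 8, 9], [3, 4, 7], [6]].

So P = [[1, 2, 5, 8, 9], [3, 4, 7], [6]], Q = [[1, 3, 4, 6, 7], [2, 5, 8], [9]].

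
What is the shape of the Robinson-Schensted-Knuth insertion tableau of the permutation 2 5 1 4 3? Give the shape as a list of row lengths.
[2, 2, 1]

RSK row insertion gives P = [[1, 3], [2, 4], [5]], which has shape [2, 2, 1].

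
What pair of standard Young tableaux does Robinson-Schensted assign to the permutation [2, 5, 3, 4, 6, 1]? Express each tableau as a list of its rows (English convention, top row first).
Insert each entry of the permutation into P by Schensted row insertion, recording in Q the position of each new cell.

Insert 2: appended to row 1. P = [[2]].
Insert 5: appended to row 1. P = [[2, 5]].
Insert 3: 3 bumps 5 from row 1; 5 starts row 2. P = [[2, 3], [5]].
Insert 4: appended to row 1. P = [[2, 3, 4], [5]].
Insert 6: appended to row 1. P = [[2, 3, 4, 6], [5]].
Insert 1: 1 bumps 2 from row 1; 2 bumps 5 from row 2; 5 starts row 3. P = [[1, 3, 4, 6], [2], [5]].

So P = [[1, 3, 4, 6], [2], [5]], Q = [[1, 2, 4, 5], [3], [6]].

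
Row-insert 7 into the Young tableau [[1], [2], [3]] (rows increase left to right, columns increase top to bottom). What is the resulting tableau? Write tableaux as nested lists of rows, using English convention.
7 is larger than every entry of row 1, so it is appended to row 1. The new tableau is [[1, 7], [2], [3]].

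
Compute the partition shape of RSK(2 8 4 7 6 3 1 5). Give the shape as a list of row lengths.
[3, 2, 1, 1, 1]

Row-insert each entry into an empty tableau.

After inserting 2: P = [[2]].
After inserting 8: P = [[2, 8]].
After inserting 4: P = [[2, 4], [8]].
After inserting 7: P = [[2, 4, 7], [8]].
After inserting 6: P = [[2, 4, 6], [7], [8]].
After inserting 3: P = [[2, 3, 6], [4], [7], [8]].
After inserting 1: P = [[1, 3, 6], [2], [4], [7], [8]].
After inserting 5: P = [[1, 3, 5], [2, 6], [4], [7], [8]].

The final insertion tableau P = [[1, 3, 5], [2, 6], [4], [7], [8]] has shape [3, 2, 1, 1, 1].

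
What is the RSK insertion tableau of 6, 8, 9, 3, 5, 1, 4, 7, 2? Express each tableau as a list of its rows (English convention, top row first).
Insert 6: appended to row 1. P = [[6]].
Insert 8: appended to row 1. P = [[6, 8]].
Insert 9: appended to row 1. P = [[6, 8, 9]].
Insert 3: 3 bumps 6 from row 1; 6 starts row 2. P = [[3, 8, 9], [6]].
Insert 5: 5 bumps 8 from row 1; 8 appends to row 2. P = [[3, 5, 9], [6, 8]].
Insert 1: 1 bumps 3 from row 1; 3 bumps 6 from row 2; 6 starts row 3. P = [[1, 5, 9], [3, 8], [6]].
Insert 4: 4 bumps 5 from row 1; 5 bumps 8 from row 2; 8 appends to row 3. P = [[1, 4, 9], [3, 5], [6, 8]].
Insert 7: 7 bumps 9 from row 1; 9 appends to row 2. P = [[1, 4, 7], [3, 5, 9], [6, 8]].
Insert 2: 2 bumps 4 from row 1; 4 bumps 5 from row 2; 5 bumps 6 from row 3; 6 starts row 4. P = [[1, 2, 7], [3, 4, 9], [5, 8], [6]].

So P = [[1, 2, 7], [3, 4, 9], [5, 8], [6]].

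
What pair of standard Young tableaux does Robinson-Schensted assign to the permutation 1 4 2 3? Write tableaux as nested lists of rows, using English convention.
Insert each entry of the permutation into P by Schensted row insertion, recording in Q the position of each new cell.

Insert 1: appended to row 1. P = [[1]].
Insert 4: appended to row 1. P = [[1, 4]].
Insert 2: 2 bumps 4 from row 1; 4 starts row 2. P = [[1, 2], [4]].
Insert 3: appended to row 1. P = [[1, 2, 3], [4]].

So P = [[1, 2, 3], [4]], Q = [[1, 2, 4], [3]].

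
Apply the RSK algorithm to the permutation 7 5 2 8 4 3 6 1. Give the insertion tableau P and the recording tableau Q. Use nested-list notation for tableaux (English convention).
P = [[1, 3, 6], [2, 8], [4], [5], [7]], Q = [[1, 4, 7], [2, 5], [3], [6], [8]]

Insert each entry of the permutation into P by Schensted row insertion, recording in Q the position of each new cell.

Insert 7: appended to row 1. P = [[7]], Q = [[1]].
Insert 5: 5 bumps 7 from row 1; 7 starts row 2. P = [[5], [7]], Q = [[1], [2]].
Insert 2: 2 bumps 5 from row 1; 5 bumps 7 from row 2; 7 starts row 3. P = [[2], [5], [7]], Q = [[1], [2], [3]].
Insert 8: appended to row 1. P = [[2, 8], [5], [7]], Q = [[1, 4], [2], [3]].
Insert 4: 4 bumps 8 from row 1; 8 appends to row 2. P = [[2, 4], [5, 8], [7]], Q = [[1, 4], [2, 5], [3]].
Insert 3: 3 bumps 4 from row 1; 4 bumps 5 from row 2; 5 bumps 7 from row 3; 7 starts row 4. P = [[2, 3], [4, 8], [5], [7]], Q = [[1, 4], [2, 5], [3], [6]].
Insert 6: appended to row 1. P = [[2, 3, 6], [4, 8], [5], [7]], Q = [[1, 4, 7], [2, 5], [3], [6]].
Insert 1: 1 bumps 2 from row 1; 2 bumps 4 from row 2; 4 bumps 5 from row 3; 5 bumps 7 from row 4; 7 starts row 5. P = [[1, 3, 6], [2, 8], [4], [5], [7]], Q = [[1, 4, 7], [2, 5], [3], [6], [8]].

So P = [[1, 3, 6], [2, 8], [4], [5], [7]], Q = [[1, 4, 7], [2, 5], [3], [6], [8]].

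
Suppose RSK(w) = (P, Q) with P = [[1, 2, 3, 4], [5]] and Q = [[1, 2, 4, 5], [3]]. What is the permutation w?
1 5 2 3 4

Reverse the RSK construction: for i from n down to 1, find the cell of Q containing i, remove the entry at that cell from P, and reverse-bump it up through P; the value ejected from row 1 is w(i).

Step i=5: Q has 5 at row 1, column 4; remove that cell from P, ejecting 4. So w(5) = 4. P is now [[1, 2, 3], [5]].
Step i=4: Q has 4 at row 1, column 3; remove that cell from P, ejecting 3. So w(4) = 3. P is now [[1, 2], [5]].
Step i=3: Q has 3 at row 2, column 1; remove 5 from row 2 of P and reverse-bump: 5 enters row 1 and ejects 2. So w(3) = 2. P is now [[1, 5]].
Step i=2: Q has 2 at row 1, column 2; remove that cell from P, ejecting 5. So w(2) = 5. P is now [[1]].
Step i=1: Q has 1 at row 1, column 1; remove that cell from P, ejecting 1. So w(1) = 1. P is now [].

So w = 1 5 2 3 4.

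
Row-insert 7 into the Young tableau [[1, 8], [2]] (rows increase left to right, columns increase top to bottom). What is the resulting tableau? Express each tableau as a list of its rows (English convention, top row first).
[[1, 7], [2, 8]]

In row 1, 7 replaces 8 (the leftmost entry greater than 7); 8 is bumped to row 2. 8 is appended to row 2. The new tableau is [[1, 7], [2, 8]].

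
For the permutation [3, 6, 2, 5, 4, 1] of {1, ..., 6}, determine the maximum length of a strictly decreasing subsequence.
4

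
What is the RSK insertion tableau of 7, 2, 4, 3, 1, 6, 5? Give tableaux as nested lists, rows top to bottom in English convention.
P = [[1, 3, 5], [2, 6], [4], [7]]

Insert 7: appended to row 1. P = [[7]].
Insert 2: 2 bumps 7 from row 1; 7 starts row 2. P = [[2], [7]].
Insert 4: appended to row 1. P = [[2, 4], [7]].
Insert 3: 3 bumps 4 from row 1; 4 bumps 7 from row 2; 7 starts row 3. P = [[2, 3], [4], [7]].
Insert 1: 1 bumps 2 from row 1; 2 bumps 4 from row 2; 4 bumps 7 from row 3; 7 starts row 4. P = [[1, 3], [2], [4], [7]].
Insert 6: appended to row 1. P = [[1, 3, 6], [2], [4], [7]].
Insert 5: 5 bumps 6 from row 1; 6 appends to row 2. P = [[1, 3, 5], [2, 6], [4], [7]].

So P = [[1, 3, 5], [2, 6], [4], [7]].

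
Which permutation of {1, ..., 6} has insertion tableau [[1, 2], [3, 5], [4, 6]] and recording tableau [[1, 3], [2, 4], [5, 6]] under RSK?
Reverse the RSK construction: for i from n down to 1, find the cell of Q containing i, remove the entry at that cell from P, and reverse-bump it up through P; the value ejected from row 1 is w(i).

Step i=6: Q has 6 at row 3, column 2; remove 6 from row 3 of P and reverse-bump: 6 enters row 2 and ejects 5; 5 enters row 1 and ejects 2. So w(6) = 2. P is now [[1, 5], [3, 6], [4]].
Step i=5: Q has 5 at row 3, column 1; remove 4 from row 3 of P and reverse-bump: 4 enters row 2 and ejects 3; 3 enters row 1 and ejects 1. So w(5) = 1. P is now [[3, 5], [4, 6]].
Step i=4: Q has 4 at row 2, column 2; remove 6 from row 2 of P and reverse-bump: 6 enters row 1 and ejects 5. So w(4) = 5. P is now [[3, 6], [4]].
Step i=3: Q has 3 at row 1, column 2; remove that cell from P, ejecting 6. So w(3) = 6. P is now [[3], [4]].
Step i=2: Q has 2 at row 2, column 1; remove 4 from row 2 of P and reverse-bump: 4 enters row 1 and ejects 3. So w(2) = 3. P is now [[4]].
Step i=1: Q has 1 at row 1, column 1; remove that cell from P, ejecting 4. So w(1) = 4. P is now [].

So w = 4 3 6 5 1 2.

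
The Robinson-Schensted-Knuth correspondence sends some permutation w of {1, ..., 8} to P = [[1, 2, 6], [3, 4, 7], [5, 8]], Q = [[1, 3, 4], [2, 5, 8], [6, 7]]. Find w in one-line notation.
Reverse the RSK construction: for i from n down to 1, find the cell of Q containing i, remove the entry at that cell from P, and reverse-bump it up through P; the value ejected from row 1 is w(i).

Step i=8: Q has 8 at row 2, column 3; remove 7 from row 2 of P and reverse-bump: 7 enters row 1 and ejects 6. So w(8) = 6. P is now [[1, 2, 7], [3, 4], [5, 8]].
Step i=7: Q has 7 at row 3, column 2; remove 8 from row 3 of P and reverse-bump: 8 enters row 2 and ejects 4; 4 enters row 1 and ejects 2. So w(7) = 2. P is now [[1, 4, 7], [3, 8], [5]].
Step i=6: Q has 6 at row 3, column 1; remove 5 from row 3 of P and reverse-bump: 5 enters row 2 and ejects 3; 3 enters row 1 and ejects 1. So w(6) = 1. P is now [[3, 4, 7], [5, 8]].
Step i=5: Q has 5 at row 2, column 2; remove 8 from row 2 of P and reverse-bump: 8 enters row 1 and ejects 7. So w(5) = 7. P is now [[3, 4, 8], [5]].
Step i=4: Q has 4 at row 1, column 3; remove that cell from P, ejecting 8. So w(4) = 8. P is now [[3, 4], [5]].
Step i=3: Q has 3 at row 1, column 2; remove that cell from P, ejecting 4. So w(3) = 4. P is now [[3], [5]].
Step i=2: Q has 2 at row 2, column 1; remove 5 from row 2 of P and reverse-bump: 5 enters row 1 and ejects 3. So w(2) = 3. P is now [[5]].
Step i=1: Q has 1 at row 1, column 1; remove that cell from P, ejecting 5. So w(1) = 5. P is now [].

So w = 5 3 4 8 7 1 2 6.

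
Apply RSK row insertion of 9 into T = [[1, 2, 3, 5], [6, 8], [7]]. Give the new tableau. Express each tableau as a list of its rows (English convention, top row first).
[[1, 2, 3, 5, 9], [6, 8], [7]]

9 is larger than every entry of row 1, so it is appended to row 1. The new tableau is [[1, 2, 3, 5, 9], [6, 8], [7]].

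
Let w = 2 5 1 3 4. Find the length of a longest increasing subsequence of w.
3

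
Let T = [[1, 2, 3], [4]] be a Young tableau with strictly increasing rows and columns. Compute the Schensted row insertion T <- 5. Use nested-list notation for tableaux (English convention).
5 is larger than every entry of row 1, so it is appended to row 1. The new tableau is [[1, 2, 3, 5], [4]].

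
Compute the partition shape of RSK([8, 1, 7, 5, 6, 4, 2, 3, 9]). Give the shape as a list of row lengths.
[4, 2, 1, 1, 1]

Row-insert each entry into an empty tableau.

After inserting 8: P = [[8]].
After inserting 1: P = [[1], [8]].
After inserting 7: P = [[1, 7], [8]].
After inserting 5: P = [[1, 5], [7], [8]].
After inserting 6: P = [[1, 5, 6], [7], [8]].
After inserting 4: P = [[1, 4, 6], [5], [7], [8]].
After inserting 2: P = [[1, 2, 6], [4], [5], [7], [8]].
After inserting 3: P = [[1, 2, 3], [4, 6], [5], [7], [8]].
After inserting 9: P = [[1, 2, 3, 9], [4, 6], [5], [7], [8]].

The final insertion tableau P = [[1, 2, 3, 9], [4, 6], [5], [7], [8]] has shape [4, 2, 1, 1, 1].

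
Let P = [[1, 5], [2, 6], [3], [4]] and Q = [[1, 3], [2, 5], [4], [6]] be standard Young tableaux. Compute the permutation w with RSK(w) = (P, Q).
4 3 6 2 5 1

Reverse RSK: for i = n, n-1, ..., 1, locate i in Q, remove the corresponding corner cell from P, and reverse-bump its entry up through P; the value ejected from row 1 is w(i).

So w = 4 3 6 2 5 1.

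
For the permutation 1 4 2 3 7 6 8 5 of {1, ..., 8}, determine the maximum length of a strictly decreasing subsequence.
3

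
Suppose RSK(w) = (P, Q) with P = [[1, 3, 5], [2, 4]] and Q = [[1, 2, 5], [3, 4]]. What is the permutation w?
2 4 1 3 5

Reverse the RSK construction: for i from n down to 1, find the cell of Q containing i, remove the entry at that cell from P, and reverse-bump it up through P; the value ejected from row 1 is w(i).

Step i=5: Q has 5 at row 1, column 3; remove that cell from P, ejecting 5. So w(5) = 5. P is now [[1, 3], [2, 4]].
Step i=4: Q has 4 at row 2, column 2; remove 4 from row 2 of P and reverse-bump: 4 enters row 1 and ejects 3. So w(4) = 3. P is now [[1, 4], [2]].
Step i=3: Q has 3 at row 2, column 1; remove 2 from row 2 of P and reverse-bump: 2 enters row 1 and ejects 1. So w(3) = 1. P is now [[2, 4]].
Step i=2: Q has 2 at row 1, column 2; remove that cell from P, ejecting 4. So w(2) = 4. P is now [[2]].
Step i=1: Q has 1 at row 1, column 1; remove that cell from P, ejecting 2. So w(1) = 2. P is now [].

So w = 2 4 1 3 5.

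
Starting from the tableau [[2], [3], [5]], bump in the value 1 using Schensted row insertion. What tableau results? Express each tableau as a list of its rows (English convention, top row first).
[[1], [2], [3], [5]]

In row 1, 1 replaces 2 (the leftmost entry greater than 1); 2 is bumped to row 2. In row 2, 2 replaces 3 (the leftmost entry greater than 2); 3 is bumped to row 3. In row 3, 3 replaces 5 (the leftmost entry greater than 3); 5 is bumped to row 4. 5 starts a new row 4. The new tableau is [[1], [2], [3], [5]].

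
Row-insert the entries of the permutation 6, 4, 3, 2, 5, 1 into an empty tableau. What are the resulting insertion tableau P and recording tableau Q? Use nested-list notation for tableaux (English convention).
P = [[1, 5], [2], [3], [4], [6]], Q = [[1, 5], [2], [3], [4], [6]]

Insert each entry of the permutation into P by Schensted row insertion, recording in Q the position of each new cell.

Insert 6: appended to row 1. P = [[6]], Q = [[1]].
Insert 4: 4 bumps 6 from row 1; 6 starts row 2. P = [[4], [6]], Q = [[1], [2]].
Insert 3: 3 bumps 4 from row 1; 4 bumps 6 from row 2; 6 starts row 3. P = [[3], [4], [6]], Q = [[1], [2], [3]].
Insert 2: 2 bumps 3 from row 1; 3 bumps 4 from row 2; 4 bumps 6 from row 3; 6 starts row 4. P = [[2], [3], [4], [6]], Q = [[1], [2], [3], [4]].
Insert 5: appended to row 1. P = [[2, 5], [3], [4], [6]], Q = [[1, 5], [2], [3], [4]].
Insert 1: 1 bumps 2 from row 1; 2 bumps 3 from row 2; 3 bumps 4 from row 3; 4 bumps 6 from row 4; 6 starts row 5. P = [[1, 5], [2], [3], [4], [6]], Q = [[1, 5], [2], [3], [4], [6]].

So P = [[1, 5], [2], [3], [4], [6]], Q = [[1, 5], [2], [3], [4], [6]].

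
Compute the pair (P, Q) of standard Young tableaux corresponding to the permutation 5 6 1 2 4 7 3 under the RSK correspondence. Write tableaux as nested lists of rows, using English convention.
P = [[1, 2, 3, 7], [4, 6], [5]], Q = [[1, 2, 5, 6], [3, 4], [7]]

Insert each entry of the permutation into P by Schensted row insertion, recording in Q the position of each new cell.

Insert 5: appended to row 1. P = [[5]].
Insert 6: appended to row 1. P = [[5, 6]].
Insert 1: 1 bumps 5 from row 1; 5 starts row 2. P = [[1, 6], [5]].
Insert 2: 2 bumps 6 from row 1; 6 appends to row 2. P = [[1, 2], [5, 6]].
Insert 4: appended to row 1. P = [[1, 2, 4], [5, 6]].
Insert 7: appended to row 1. P = [[1, 2, 4, 7], [5, 6]].
Insert 3: 3 bumps 4 from row 1; 4 bumps 5 from row 2; 5 starts row 3. P = [[1, 2, 3, 7], [4, 6], [5]].

So P = [[1, 2, 3, 7], [4, 6], [5]], Q = [[1, 2, 5, 6], [3, 4], [7]].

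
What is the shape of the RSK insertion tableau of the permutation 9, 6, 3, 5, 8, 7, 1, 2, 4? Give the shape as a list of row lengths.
[3, 3, 2, 1]

Row-insert each entry into an empty tableau.

After inserting 9: P = [[9]].
After inserting 6: P = [[6], [9]].
After inserting 3: P = [[3], [6], [9]].
After inserting 5: P = [[3, 5], [6], [9]].
After inserting 8: P = [[3, 5, 8], [6], [9]].
After inserting 7: P = [[3, 5, 7], [6, 8], [9]].
After inserting 1: P = [[1, 5, 7], [3, 8], [6], [9]].
After inserting 2: P = [[1, 2, 7], [3, 5], [6, 8], [9]].
After inserting 4: P = [[1, 2, 4], [3, 5, 7], [6, 8], [9]].

The final insertion tableau P = [[1, 2, 4], [3, 5, 7], [6, 8], [9]] has shape [3, 3, 2, 1].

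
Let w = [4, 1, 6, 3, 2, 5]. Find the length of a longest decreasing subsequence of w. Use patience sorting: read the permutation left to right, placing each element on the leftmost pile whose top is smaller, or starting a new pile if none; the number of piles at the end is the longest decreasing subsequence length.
3

4: new pile. tops = [4]
1: new pile. tops = [4, 1]
6: onto pile 1 (replacing 4). tops = [6, 1]
3: onto pile 2 (replacing 1). tops = [6, 3]
2: new pile. tops = [6, 3, 2]
5: onto pile 2 (replacing 3). tops = [6, 5, 2]

3 piles, so the longest decreasing subsequence has length 3.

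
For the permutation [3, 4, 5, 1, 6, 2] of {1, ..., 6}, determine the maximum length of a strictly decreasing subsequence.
2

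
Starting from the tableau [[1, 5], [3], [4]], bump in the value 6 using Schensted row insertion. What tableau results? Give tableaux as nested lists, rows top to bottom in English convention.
[[1, 5, 6], [3], [4]]

6 is larger than every entry of row 1, so it is appended to row 1. The new tableau is [[1, 5, 6], [3], [4]].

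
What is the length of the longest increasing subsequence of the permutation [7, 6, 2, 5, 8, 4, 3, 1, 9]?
4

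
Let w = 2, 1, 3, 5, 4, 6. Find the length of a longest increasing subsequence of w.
4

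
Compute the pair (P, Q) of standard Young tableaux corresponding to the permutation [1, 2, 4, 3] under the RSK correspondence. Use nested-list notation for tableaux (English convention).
Insert each entry of the permutation into P by Schensted row insertion, recording in Q the position of each new cell.

Insert 1: appended to row 1. P = [[1]].
Insert 2: appended to row 1. P = [[1, 2]].
Insert 4: appended to row 1. P = [[1, 2, 4]].
Insert 3: 3 bumps 4 from row 1; 4 starts row 2. P = [[1, 2, 3], [4]].

So P = [[1, 2, 3], [4]], Q = [[1, 2, 3], [4]].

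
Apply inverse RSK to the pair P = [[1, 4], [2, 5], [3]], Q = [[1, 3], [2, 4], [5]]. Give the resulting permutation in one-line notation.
Reverse the RSK construction: for i from n down to 1, find the cell of Q containing i, remove the entry at that cell from P, and reverse-bump it up through P; the value ejected from row 1 is w(i).

Step i=5: Q has 5 at row 3, column 1; remove 3 from row 3 of P and reverse-bump: 3 enters row 2 and ejects 2; 2 enters row 1 and ejects 1. So w(5) = 1. P is now [[2, 4], [3, 5]].
Step i=4: Q has 4 at row 2, column 2; remove 5 from row 2 of P and reverse-bump: 5 enters row 1 and ejects 4. So w(4) = 4. P is now [[2, 5], [3]].
Step i=3: Q has 3 at row 1, column 2; remove that cell from P, ejecting 5. So w(3) = 5. P is now [[2], [3]].
Step i=2: Q has 2 at row 2, column 1; remove 3 from row 2 of P and reverse-bump: 3 enters row 1 and ejects 2. So w(2) = 2. P is now [[3]].
Step i=1: Q has 1 at row 1, column 1; remove that cell from P, ejecting 3. So w(1) = 3. P is now [].

So w = 3 2 5 4 1.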